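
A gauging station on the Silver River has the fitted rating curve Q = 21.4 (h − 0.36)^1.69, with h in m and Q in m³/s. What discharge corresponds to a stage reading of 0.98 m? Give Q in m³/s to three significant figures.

9.54 m³/s

Q = 21.4 × (0.98 − 0.36)^1.69 = 21.4 × 0.62^1.69 = 9.540 m³/s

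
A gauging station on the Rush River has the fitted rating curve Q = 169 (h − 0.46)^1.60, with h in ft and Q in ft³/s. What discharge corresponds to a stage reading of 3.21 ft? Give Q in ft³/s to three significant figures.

Q = 169 × (3.21 − 0.46)^1.60 = 169 × 2.75^1.60 = 852.7 ft³/s

853 ft³/s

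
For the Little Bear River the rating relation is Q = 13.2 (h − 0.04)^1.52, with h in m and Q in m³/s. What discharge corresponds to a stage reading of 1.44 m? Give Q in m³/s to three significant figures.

Q = 13.2 × (1.44 − 0.04)^1.52 = 13.2 × 1.4^1.52 = 22.01 m³/s

22.0 m³/s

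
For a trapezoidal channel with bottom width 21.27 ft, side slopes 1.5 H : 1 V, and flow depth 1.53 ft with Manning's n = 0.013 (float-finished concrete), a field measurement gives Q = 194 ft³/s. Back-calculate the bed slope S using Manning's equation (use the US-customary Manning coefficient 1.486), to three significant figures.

0.00149

A = (b + z·y)·y = (21.27 + 1.5×1.53)×1.53 = 36.05 ft²
P = b + 2y√(1+z²) = 21.27 + 2×1.53×√(1+1.5²) = 26.79 ft
R = A/P = 36.05/26.79 = 1.346 ft
S = (Q·n / (1.486·A·R^(2/3)))² = (194×0.013 / (1.486×36.05×1.219))² = 0.001491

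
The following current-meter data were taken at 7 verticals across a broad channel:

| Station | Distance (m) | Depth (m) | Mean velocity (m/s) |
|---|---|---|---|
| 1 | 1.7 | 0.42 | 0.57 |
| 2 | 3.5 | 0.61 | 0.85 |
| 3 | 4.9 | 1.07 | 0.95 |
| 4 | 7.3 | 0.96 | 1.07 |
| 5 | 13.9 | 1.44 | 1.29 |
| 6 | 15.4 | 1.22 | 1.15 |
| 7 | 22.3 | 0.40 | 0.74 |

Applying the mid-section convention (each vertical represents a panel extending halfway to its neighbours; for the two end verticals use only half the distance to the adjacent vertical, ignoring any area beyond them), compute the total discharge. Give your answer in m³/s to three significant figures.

22.0 m³/s

w_1 = (3.5 − 1.7)/2 = 0.9 m; q_1 = 0.57 × 0.42 × 0.9 = 0.2155 m³/s
w_2 = (4.9 − 1.7)/2 = 1.6 m; q_2 = 0.85 × 0.61 × 1.6 = 0.8296 m³/s
w_3 = (7.3 − 3.5)/2 = 1.9 m; q_3 = 0.95 × 1.07 × 1.9 = 1.931 m³/s
w_4 = (13.9 − 4.9)/2 = 4.5 m; q_4 = 1.07 × 0.96 × 4.5 = 4.622 m³/s
w_5 = (15.4 − 7.3)/2 = 4.05 m; q_5 = 1.29 × 1.44 × 4.05 = 7.523 m³/s
w_6 = (22.3 − 13.9)/2 = 4.2 m; q_6 = 1.15 × 1.22 × 4.2 = 5.893 m³/s
w_7 = (22.3 − 15.4)/2 = 3.45 m; q_7 = 0.74 × 0.40 × 3.45 = 1.021 m³/s
Q = Σ qᵢ = 22.04 m³/s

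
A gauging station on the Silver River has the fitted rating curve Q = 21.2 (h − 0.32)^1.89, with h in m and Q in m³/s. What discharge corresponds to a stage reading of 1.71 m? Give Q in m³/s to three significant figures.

39.5 m³/s

Q = 21.2 × (1.71 − 0.32)^1.89 = 21.2 × 1.39^1.89 = 39.50 m³/s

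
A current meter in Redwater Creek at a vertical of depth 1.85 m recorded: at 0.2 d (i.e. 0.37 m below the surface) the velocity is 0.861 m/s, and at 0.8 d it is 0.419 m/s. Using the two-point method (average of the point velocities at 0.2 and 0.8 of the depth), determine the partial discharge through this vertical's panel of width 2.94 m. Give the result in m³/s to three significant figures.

v̄ = (0.861 + 0.419) / 2 = 0.6400 m/s
q = v̄ × d × w = 0.6400 × 1.85 × 2.94 = 3.481 m³/s

3.48 m³/s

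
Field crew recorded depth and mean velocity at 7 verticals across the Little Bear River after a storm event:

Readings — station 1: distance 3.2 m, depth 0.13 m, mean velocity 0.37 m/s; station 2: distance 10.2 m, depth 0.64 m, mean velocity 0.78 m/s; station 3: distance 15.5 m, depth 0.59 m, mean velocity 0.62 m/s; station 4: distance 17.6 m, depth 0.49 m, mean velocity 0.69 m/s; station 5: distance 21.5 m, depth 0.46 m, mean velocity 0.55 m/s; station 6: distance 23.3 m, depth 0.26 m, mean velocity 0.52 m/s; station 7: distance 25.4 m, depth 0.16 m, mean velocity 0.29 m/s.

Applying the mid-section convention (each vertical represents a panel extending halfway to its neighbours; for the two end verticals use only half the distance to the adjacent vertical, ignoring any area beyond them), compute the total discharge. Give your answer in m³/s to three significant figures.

6.64 m³/s

w_1 = (10.2 − 3.2)/2 = 3.5 m; q_1 = 0.37 × 0.13 × 3.5 = 0.1684 m³/s
w_2 = (15.5 − 3.2)/2 = 6.15 m; q_2 = 0.78 × 0.64 × 6.15 = 3.070 m³/s
w_3 = (17.6 − 10.2)/2 = 3.7 m; q_3 = 0.62 × 0.59 × 3.7 = 1.353 m³/s
w_4 = (21.5 − 15.5)/2 = 3 m; q_4 = 0.69 × 0.49 × 3 = 1.014 m³/s
w_5 = (23.3 − 17.6)/2 = 2.85 m; q_5 = 0.55 × 0.46 × 2.85 = 0.7211 m³/s
w_6 = (25.4 − 21.5)/2 = 1.95 m; q_6 = 0.52 × 0.26 × 1.95 = 0.2636 m³/s
w_7 = (25.4 − 23.3)/2 = 1.05 m; q_7 = 0.29 × 0.16 × 1.05 = 0.04872 m³/s
Q = Σ qᵢ = 6.640 m³/s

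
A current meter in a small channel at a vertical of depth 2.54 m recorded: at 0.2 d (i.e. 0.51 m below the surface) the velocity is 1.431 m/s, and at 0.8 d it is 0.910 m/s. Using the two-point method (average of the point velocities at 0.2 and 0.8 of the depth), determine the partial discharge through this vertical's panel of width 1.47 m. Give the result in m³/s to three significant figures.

4.37 m³/s

v̄ = (1.431 + 0.910) / 2 = 1.171 m/s
q = v̄ × d × w = 1.171 × 2.54 × 1.47 = 4.370 m³/s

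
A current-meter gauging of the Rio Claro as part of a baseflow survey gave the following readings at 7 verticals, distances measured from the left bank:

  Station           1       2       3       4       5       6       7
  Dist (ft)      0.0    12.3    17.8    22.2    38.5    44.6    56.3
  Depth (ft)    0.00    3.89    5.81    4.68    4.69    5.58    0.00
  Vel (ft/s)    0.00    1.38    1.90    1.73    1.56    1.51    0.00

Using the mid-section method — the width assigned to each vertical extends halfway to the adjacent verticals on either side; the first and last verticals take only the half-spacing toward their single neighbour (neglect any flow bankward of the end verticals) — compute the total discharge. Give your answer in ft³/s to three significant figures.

343 ft³/s

w_2 = (17.8 − 0.0)/2 = 8.9 ft; q_2 = 1.38 × 3.89 × 8.9 = 47.78 ft³/s
w_3 = (22.2 − 12.3)/2 = 4.95 ft; q_3 = 1.90 × 5.81 × 4.95 = 54.64 ft³/s
w_4 = (38.5 − 17.8)/2 = 10.35 ft; q_4 = 1.73 × 4.68 × 10.35 = 83.80 ft³/s
w_5 = (44.6 − 22.2)/2 = 11.2 ft; q_5 = 1.56 × 4.69 × 11.2 = 81.94 ft³/s
w_6 = (56.3 − 38.5)/2 = 8.9 ft; q_6 = 1.51 × 5.58 × 8.9 = 74.99 ft³/s
Stations 1, 7 contribute zero (depth or velocity is 0).
Q = Σ qᵢ = 343.2 ft³/s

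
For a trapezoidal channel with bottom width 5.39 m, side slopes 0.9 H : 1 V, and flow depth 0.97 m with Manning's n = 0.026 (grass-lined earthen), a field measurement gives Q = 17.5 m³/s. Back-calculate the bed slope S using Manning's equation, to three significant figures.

A = (b + z·y)·y = (5.39 + 0.9×0.97)×0.97 = 6.075 m²
P = b + 2y√(1+z²) = 5.39 + 2×0.97×√(1+0.9²) = 8.000 m
R = A/P = 6.075/8.000 = 0.7594 m
S = (Q·n / (1·A·R^(2/3)))² = (17.5×0.026 / (1×6.075×0.8324))² = 0.008096

0.00810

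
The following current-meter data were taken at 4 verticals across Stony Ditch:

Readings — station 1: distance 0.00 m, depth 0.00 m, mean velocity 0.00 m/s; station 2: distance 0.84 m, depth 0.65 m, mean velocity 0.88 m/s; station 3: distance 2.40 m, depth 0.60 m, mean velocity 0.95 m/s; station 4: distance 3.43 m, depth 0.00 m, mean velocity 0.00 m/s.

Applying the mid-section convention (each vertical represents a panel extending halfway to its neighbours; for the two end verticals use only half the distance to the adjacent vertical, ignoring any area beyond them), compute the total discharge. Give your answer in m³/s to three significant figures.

w_2 = (2.40 − 0.00)/2 = 1.2 m; q_2 = 0.88 × 0.65 × 1.2 = 0.6864 m³/s
w_3 = (3.43 − 0.84)/2 = 1.295 m; q_3 = 0.95 × 0.60 × 1.295 = 0.7382 m³/s
Stations 1, 4 contribute zero (depth or velocity is 0).
Q = Σ qᵢ = 1.425 m³/s

1.42 m³/s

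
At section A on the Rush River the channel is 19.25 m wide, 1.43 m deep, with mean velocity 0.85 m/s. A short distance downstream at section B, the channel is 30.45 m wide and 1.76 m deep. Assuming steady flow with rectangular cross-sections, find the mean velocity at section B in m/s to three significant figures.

0.437 m/s

Q = A₁V₁ = (19.25×1.43) × 0.85 = 23.40 m³/s
A₂ = 30.45 × 1.76 = 53.59 m²
V₂ = Q/A₂ = 23.40/53.59 = 0.4366 m/s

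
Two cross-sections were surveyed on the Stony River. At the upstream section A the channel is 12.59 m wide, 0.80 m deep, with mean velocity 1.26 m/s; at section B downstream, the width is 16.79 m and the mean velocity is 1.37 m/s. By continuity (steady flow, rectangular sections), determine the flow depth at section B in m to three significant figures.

Q = A₁V₁ = (12.59×0.80) × 1.26 = 12.69 m³/s
d₂ = Q/(b₂ V₂) = 12.69/(16.79×1.37) = 0.5517 m

0.552 m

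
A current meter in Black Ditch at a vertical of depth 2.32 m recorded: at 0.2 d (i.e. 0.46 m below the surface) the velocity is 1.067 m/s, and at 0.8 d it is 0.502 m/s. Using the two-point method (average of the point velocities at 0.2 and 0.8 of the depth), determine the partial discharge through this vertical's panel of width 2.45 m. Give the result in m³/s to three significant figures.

4.46 m³/s

v̄ = (1.067 + 0.502) / 2 = 0.7845 m/s
q = v̄ × d × w = 0.7845 × 2.32 × 2.45 = 4.459 m³/s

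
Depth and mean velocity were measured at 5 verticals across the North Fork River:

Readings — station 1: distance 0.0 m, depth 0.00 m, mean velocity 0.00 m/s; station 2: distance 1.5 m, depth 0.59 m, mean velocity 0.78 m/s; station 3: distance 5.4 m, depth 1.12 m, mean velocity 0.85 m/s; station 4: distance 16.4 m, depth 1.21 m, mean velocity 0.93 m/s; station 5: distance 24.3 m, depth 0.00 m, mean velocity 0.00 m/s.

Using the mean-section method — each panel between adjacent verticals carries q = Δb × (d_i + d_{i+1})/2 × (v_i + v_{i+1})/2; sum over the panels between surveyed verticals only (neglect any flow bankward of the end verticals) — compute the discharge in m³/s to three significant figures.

Panel 1-2: Δb = 1.5 m, d̄ = (0.00+0.59)/2 = 0.295, v̄ = (0.00+0.78)/2 = 0.39 → q = 1.5×0.295×0.39 = 0.1726 m³/s
Panel 2-3: Δb = 3.9 m, d̄ = (0.59+1.12)/2 = 0.855, v̄ = (0.78+0.85)/2 = 0.815 → q = 3.9×0.855×0.815 = 2.718 m³/s
Panel 3-4: Δb = 11 m, d̄ = (1.12+1.21)/2 = 1.165, v̄ = (0.85+0.93)/2 = 0.89 → q = 11×1.165×0.89 = 11.41 m³/s
Panel 4-5: Δb = 7.9 m, d̄ = (1.21+0.00)/2 = 0.605, v̄ = (0.93+0.00)/2 = 0.465 → q = 7.9×0.605×0.465 = 2.222 m³/s
Q = Σ q = 16.52 m³/s

16.5 m³/s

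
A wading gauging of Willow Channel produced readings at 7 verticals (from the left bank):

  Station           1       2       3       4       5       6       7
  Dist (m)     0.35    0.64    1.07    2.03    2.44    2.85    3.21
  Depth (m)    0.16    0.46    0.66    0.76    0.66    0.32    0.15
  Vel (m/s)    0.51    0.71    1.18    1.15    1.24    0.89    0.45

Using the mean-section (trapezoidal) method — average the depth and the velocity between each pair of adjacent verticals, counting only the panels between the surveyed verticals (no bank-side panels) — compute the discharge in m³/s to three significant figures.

1.69 m³/s

Panel 1-2: Δb = 0.29 m, d̄ = (0.16+0.46)/2 = 0.31, v̄ = (0.51+0.71)/2 = 0.61 → q = 0.29×0.31×0.61 = 0.05484 m³/s
Panel 2-3: Δb = 0.43 m, d̄ = (0.46+0.66)/2 = 0.56, v̄ = (0.71+1.18)/2 = 0.945 → q = 0.43×0.56×0.945 = 0.2276 m³/s
Panel 3-4: Δb = 0.96 m, d̄ = (0.66+0.76)/2 = 0.71, v̄ = (1.18+1.15)/2 = 1.165 → q = 0.96×0.71×1.165 = 0.7941 m³/s
Panel 4-5: Δb = 0.41 m, d̄ = (0.76+0.66)/2 = 0.71, v̄ = (1.15+1.24)/2 = 1.195 → q = 0.41×0.71×1.195 = 0.3479 m³/s
Panel 5-6: Δb = 0.41 m, d̄ = (0.66+0.32)/2 = 0.49, v̄ = (1.24+0.89)/2 = 1.065 → q = 0.41×0.49×1.065 = 0.2140 m³/s
Panel 6-7: Δb = 0.36 m, d̄ = (0.32+0.15)/2 = 0.235, v̄ = (0.89+0.45)/2 = 0.67 → q = 0.36×0.235×0.67 = 0.05668 m³/s
Q = Σ q = 1.695 m³/s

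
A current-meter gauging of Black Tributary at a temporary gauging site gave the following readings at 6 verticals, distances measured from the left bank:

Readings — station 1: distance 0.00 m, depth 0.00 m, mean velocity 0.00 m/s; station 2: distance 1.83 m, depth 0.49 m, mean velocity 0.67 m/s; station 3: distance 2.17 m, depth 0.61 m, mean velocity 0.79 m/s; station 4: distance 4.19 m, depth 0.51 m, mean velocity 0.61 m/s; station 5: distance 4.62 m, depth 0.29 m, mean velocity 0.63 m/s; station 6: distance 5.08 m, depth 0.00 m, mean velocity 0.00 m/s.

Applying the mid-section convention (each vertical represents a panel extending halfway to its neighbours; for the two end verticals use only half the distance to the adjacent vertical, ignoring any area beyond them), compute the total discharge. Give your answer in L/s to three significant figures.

1390 L/s

w_2 = (2.17 − 0.00)/2 = 1.085 m; q_2 = 0.67 × 0.49 × 1.085 = 0.3562 m³/s
w_3 = (4.19 − 1.83)/2 = 1.18 m; q_3 = 0.79 × 0.61 × 1.18 = 0.5686 m³/s
w_4 = (4.62 − 2.17)/2 = 1.225 m; q_4 = 0.61 × 0.51 × 1.225 = 0.3811 m³/s
w_5 = (5.08 − 4.19)/2 = 0.445 m; q_5 = 0.63 × 0.29 × 0.445 = 0.08130 m³/s
Stations 1, 6 contribute zero (depth or velocity is 0).
Q = Σ qᵢ = 1.387 m³/s
= 1.387 × 1000 = 1387 L/s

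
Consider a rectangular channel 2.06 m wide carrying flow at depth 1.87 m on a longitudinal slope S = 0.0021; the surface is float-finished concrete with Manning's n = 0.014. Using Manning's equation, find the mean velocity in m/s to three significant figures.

A = b·y = 2.06 × 1.87 = 3.852 m²
P = b + 2y = 2.06 + 2×1.87 = 5.800 m
R = A/P = 3.852/5.800 = 0.6642 m
Q = (1/n)·A·R^(2/3)·S^(1/2) = (1/0.014) × 3.852 × 0.6642^(2/3) × 0.0021^(1/2) = 9.599 m³/s
V = Q/A = 9.599/3.852 = 2.492 m/s

2.49 m/s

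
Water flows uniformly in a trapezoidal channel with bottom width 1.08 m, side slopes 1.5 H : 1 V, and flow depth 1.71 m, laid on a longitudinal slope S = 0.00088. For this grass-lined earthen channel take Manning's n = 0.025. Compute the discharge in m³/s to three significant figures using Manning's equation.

A = (b + z·y)·y = (1.08 + 1.5×1.71)×1.71 = 6.233 m²
P = b + 2y√(1+z²) = 1.08 + 2×1.71×√(1+1.5²) = 7.245 m
R = A/P = 6.233/7.245 = 0.8603 m
Q = (1/n)·A·R^(2/3)·S^(1/2) = (1/0.025) × 6.233 × 0.8603^(2/3) × 0.00088^(1/2) = 6.690 m³/s

6.69 m³/s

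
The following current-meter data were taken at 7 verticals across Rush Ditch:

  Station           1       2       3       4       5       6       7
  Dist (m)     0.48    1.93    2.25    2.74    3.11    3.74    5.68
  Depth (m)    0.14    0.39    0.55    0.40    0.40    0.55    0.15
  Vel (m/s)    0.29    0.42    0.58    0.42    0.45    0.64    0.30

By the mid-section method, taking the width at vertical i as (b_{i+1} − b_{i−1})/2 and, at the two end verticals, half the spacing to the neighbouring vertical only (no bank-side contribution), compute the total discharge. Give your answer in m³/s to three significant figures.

0.962 m³/s

w_1 = (1.93 − 0.48)/2 = 0.725 m; q_1 = 0.29 × 0.14 × 0.725 = 0.02944 m³/s
w_2 = (2.25 − 0.48)/2 = 0.885 m; q_2 = 0.42 × 0.39 × 0.885 = 0.1450 m³/s
w_3 = (2.74 − 1.93)/2 = 0.405 m; q_3 = 0.58 × 0.55 × 0.405 = 0.1292 m³/s
w_4 = (3.11 − 2.25)/2 = 0.43 m; q_4 = 0.42 × 0.40 × 0.43 = 0.07224 m³/s
w_5 = (3.74 − 2.74)/2 = 0.5 m; q_5 = 0.45 × 0.40 × 0.5 = 0.09000 m³/s
w_6 = (5.68 − 3.11)/2 = 1.285 m; q_6 = 0.64 × 0.55 × 1.285 = 0.4523 m³/s
w_7 = (5.68 − 3.74)/2 = 0.97 m; q_7 = 0.30 × 0.15 × 0.97 = 0.04365 m³/s
Q = Σ qᵢ = 0.9618 m³/s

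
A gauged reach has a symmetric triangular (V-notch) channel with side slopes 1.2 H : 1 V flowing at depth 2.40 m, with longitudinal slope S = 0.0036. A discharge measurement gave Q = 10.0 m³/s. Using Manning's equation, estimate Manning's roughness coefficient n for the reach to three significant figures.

0.0393

A = z·y² = 1.2×2.40² = 6.912 m²
P = 2y√(1+z²) = 2×2.40×√(1+1.2²) = 7.498 m
R = A/P = 6.912/7.498 = 0.9219 m
n = (1/Q)·A·R^(2/3)·S^(1/2) = (1/10.0) × 6.912 × 0.9472 × 0.06000 = 0.03928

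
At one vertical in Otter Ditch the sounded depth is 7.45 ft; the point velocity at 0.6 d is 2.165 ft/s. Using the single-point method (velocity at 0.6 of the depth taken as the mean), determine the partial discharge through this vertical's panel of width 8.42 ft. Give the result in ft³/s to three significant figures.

136 ft³/s

v̄ = v₀.₆ = 2.165 ft/s
q = v̄ × d × w = 2.165 × 7.45 × 8.42 = 135.8 ft³/s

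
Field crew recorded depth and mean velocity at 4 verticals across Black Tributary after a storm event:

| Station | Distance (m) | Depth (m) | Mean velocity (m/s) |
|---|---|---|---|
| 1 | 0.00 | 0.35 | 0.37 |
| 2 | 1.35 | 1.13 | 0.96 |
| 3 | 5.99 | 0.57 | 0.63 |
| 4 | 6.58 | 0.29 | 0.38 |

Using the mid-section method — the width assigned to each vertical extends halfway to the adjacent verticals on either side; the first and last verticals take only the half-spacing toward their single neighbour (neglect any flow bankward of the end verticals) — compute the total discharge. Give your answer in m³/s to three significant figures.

4.31 m³/s

w_1 = (1.35 − 0.00)/2 = 0.675 m; q_1 = 0.37 × 0.35 × 0.675 = 0.08741 m³/s
w_2 = (5.99 − 0.00)/2 = 2.995 m; q_2 = 0.96 × 1.13 × 2.995 = 3.249 m³/s
w_3 = (6.58 − 1.35)/2 = 2.615 m; q_3 = 0.63 × 0.57 × 2.615 = 0.9390 m³/s
w_4 = (6.58 − 5.99)/2 = 0.295 m; q_4 = 0.38 × 0.29 × 0.295 = 0.03251 m³/s
Q = Σ qᵢ = 4.308 m³/s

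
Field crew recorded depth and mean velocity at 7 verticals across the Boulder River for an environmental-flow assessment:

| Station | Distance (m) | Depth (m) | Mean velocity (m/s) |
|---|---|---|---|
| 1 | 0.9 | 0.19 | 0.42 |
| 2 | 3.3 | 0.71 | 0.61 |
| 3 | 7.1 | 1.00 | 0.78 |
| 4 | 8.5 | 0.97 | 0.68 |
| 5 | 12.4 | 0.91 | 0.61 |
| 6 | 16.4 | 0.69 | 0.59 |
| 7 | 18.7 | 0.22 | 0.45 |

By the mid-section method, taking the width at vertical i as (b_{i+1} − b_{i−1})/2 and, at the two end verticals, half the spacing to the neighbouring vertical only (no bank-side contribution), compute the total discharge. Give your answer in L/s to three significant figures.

8800 L/s

w_1 = (3.3 − 0.9)/2 = 1.2 m; q_1 = 0.42 × 0.19 × 1.2 = 0.09576 m³/s
w_2 = (7.1 − 0.9)/2 = 3.1 m; q_2 = 0.61 × 0.71 × 3.1 = 1.343 m³/s
w_3 = (8.5 − 3.3)/2 = 2.6 m; q_3 = 0.78 × 1.00 × 2.6 = 2.028 m³/s
w_4 = (12.4 − 7.1)/2 = 2.65 m; q_4 = 0.68 × 0.97 × 2.65 = 1.748 m³/s
w_5 = (16.4 − 8.5)/2 = 3.95 m; q_5 = 0.61 × 0.91 × 3.95 = 2.193 m³/s
w_6 = (18.7 − 12.4)/2 = 3.15 m; q_6 = 0.59 × 0.69 × 3.15 = 1.282 m³/s
w_7 = (18.7 − 16.4)/2 = 1.15 m; q_7 = 0.45 × 0.22 × 1.15 = 0.1139 m³/s
Q = Σ qᵢ = 8.803 m³/s
= 8.803 × 1000 = 8803 L/s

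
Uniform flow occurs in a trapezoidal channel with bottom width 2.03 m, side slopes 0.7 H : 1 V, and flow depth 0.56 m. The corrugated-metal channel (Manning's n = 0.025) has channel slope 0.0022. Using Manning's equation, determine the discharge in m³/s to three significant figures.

1.38 m³/s

A = (b + z·y)·y = (2.03 + 0.7×0.56)×0.56 = 1.356 m²
P = b + 2y√(1+z²) = 2.03 + 2×0.56×√(1+0.7²) = 3.397 m
R = A/P = 1.356/3.397 = 0.3993 m
Q = (1/n)·A·R^(2/3)·S^(1/2) = (1/0.025) × 1.356 × 0.3993^(2/3) × 0.0022^(1/2) = 1.380 m³/s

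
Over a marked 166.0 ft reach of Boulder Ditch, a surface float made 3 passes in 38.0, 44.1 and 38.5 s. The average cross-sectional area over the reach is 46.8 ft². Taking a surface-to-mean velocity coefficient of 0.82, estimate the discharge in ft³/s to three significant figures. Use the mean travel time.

158 ft³/s

t̄ = (38.0 + 44.1 + 38.5) / 3 = 40.2 s
v_surface = L / t̄ = 166.0 / 40.2 = 4.129 ft/s
v_mean = 0.82 × 4.129 = 3.386 ft/s
Q = A × v_mean = 46.8 × 3.386 = 158.5 ft³/s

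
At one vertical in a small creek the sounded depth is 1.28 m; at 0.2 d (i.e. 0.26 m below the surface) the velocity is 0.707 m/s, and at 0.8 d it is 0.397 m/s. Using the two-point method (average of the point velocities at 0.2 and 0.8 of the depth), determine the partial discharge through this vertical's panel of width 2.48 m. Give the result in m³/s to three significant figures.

1.75 m³/s

v̄ = (0.707 + 0.397) / 2 = 0.5520 m/s
q = v̄ × d × w = 0.5520 × 1.28 × 2.48 = 1.752 m³/s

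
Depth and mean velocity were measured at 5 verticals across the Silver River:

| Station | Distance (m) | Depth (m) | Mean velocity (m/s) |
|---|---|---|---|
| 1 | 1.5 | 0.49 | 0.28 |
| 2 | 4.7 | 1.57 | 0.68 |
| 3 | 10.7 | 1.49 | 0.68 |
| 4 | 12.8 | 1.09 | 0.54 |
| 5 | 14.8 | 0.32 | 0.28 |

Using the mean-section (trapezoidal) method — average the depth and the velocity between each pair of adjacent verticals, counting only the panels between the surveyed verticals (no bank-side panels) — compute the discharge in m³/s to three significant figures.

10.1 m³/s

Panel 1-2: Δb = 3.2 m, d̄ = (0.49+1.57)/2 = 1.03, v̄ = (0.28+0.68)/2 = 0.48 → q = 3.2×1.03×0.48 = 1.582 m³/s
Panel 2-3: Δb = 6 m, d̄ = (1.57+1.49)/2 = 1.53, v̄ = (0.68+0.68)/2 = 0.68 → q = 6×1.53×0.68 = 6.242 m³/s
Panel 3-4: Δb = 2.1 m, d̄ = (1.49+1.09)/2 = 1.29, v̄ = (0.68+0.54)/2 = 0.61 → q = 2.1×1.29×0.61 = 1.652 m³/s
Panel 4-5: Δb = 2 m, d̄ = (1.09+0.32)/2 = 0.705, v̄ = (0.54+0.28)/2 = 0.41 → q = 2×0.705×0.41 = 0.5781 m³/s
Q = Σ q = 10.06 m³/s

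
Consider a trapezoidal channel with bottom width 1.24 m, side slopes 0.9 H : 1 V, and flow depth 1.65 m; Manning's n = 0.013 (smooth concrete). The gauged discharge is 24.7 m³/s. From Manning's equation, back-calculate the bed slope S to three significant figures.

0.00696

A = (b + z·y)·y = (1.24 + 0.9×1.65)×1.65 = 4.496 m²
P = b + 2y√(1+z²) = 1.24 + 2×1.65×√(1+0.9²) = 5.680 m
R = A/P = 4.496/5.680 = 0.7916 m
S = (Q·n / (1·A·R^(2/3)))² = (24.7×0.013 / (1×4.496×0.8558))² = 0.006964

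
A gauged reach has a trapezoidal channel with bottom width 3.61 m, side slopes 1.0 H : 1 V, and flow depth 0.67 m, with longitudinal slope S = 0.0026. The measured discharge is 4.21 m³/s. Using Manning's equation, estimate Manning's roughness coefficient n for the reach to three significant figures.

A = (b + z·y)·y = (3.61 + 1.0×0.67)×0.67 = 2.868 m²
P = b + 2y√(1+z²) = 3.61 + 2×0.67×√(1+1.0²) = 5.505 m
R = A/P = 2.868/5.505 = 0.5209 m
n = (1/Q)·A·R^(2/3)·S^(1/2) = (1/4.21) × 2.868 × 0.6474 × 0.05099 = 0.02249

0.0225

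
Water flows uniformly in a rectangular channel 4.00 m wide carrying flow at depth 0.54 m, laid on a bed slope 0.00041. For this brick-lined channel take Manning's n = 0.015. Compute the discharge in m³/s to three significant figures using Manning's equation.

1.65 m³/s

A = b·y = 4.00 × 0.54 = 2.160 m²
P = b + 2y = 4.00 + 2×0.54 = 5.080 m
R = A/P = 2.160/5.080 = 0.4252 m
Q = (1/n)·A·R^(2/3)·S^(1/2) = (1/0.015) × 2.160 × 0.4252^(2/3) × 0.00041^(1/2) = 1.649 m³/s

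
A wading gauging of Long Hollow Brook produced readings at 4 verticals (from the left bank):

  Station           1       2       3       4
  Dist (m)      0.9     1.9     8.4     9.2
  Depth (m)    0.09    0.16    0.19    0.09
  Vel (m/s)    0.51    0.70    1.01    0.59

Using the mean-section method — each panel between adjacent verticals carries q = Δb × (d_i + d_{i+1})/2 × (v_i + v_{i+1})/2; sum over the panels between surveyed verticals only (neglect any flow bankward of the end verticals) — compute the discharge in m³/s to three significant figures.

Panel 1-2: Δb = 1 m, d̄ = (0.09+0.16)/2 = 0.125, v̄ = (0.51+0.70)/2 = 0.605 → q = 1×0.125×0.605 = 0.07563 m³/s
Panel 2-3: Δb = 6.5 m, d̄ = (0.16+0.19)/2 = 0.175, v̄ = (0.70+1.01)/2 = 0.855 → q = 6.5×0.175×0.855 = 0.9726 m³/s
Panel 3-4: Δb = 0.8 m, d̄ = (0.19+0.09)/2 = 0.14, v̄ = (1.01+0.59)/2 = 0.8 → q = 0.8×0.14×0.8 = 0.08960 m³/s
Q = Σ q = 1.138 m³/s

1.14 m³/s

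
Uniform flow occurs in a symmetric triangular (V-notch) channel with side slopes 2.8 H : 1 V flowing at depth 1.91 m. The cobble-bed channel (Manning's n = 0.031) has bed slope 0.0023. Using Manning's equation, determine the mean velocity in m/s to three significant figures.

A = z·y² = 2.8×1.91² = 10.21 m²
P = 2y√(1+z²) = 2×1.91×√(1+2.8²) = 11.36 m
R = A/P = 10.21/11.36 = 0.8994 m
Q = (1/n)·A·R^(2/3)·S^(1/2) = (1/0.031) × 10.21 × 0.8994^(2/3) × 0.0023^(1/2) = 14.72 m³/s
V = Q/A = 14.72/10.21 = 1.441 m/s

1.44 m/s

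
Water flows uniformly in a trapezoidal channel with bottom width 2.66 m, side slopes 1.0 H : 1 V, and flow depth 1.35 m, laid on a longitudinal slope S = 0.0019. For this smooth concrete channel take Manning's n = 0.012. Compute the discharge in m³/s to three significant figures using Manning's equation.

17.4 m³/s

A = (b + z·y)·y = (2.66 + 1.0×1.35)×1.35 = 5.414 m²
P = b + 2y√(1+z²) = 2.66 + 2×1.35×√(1+1.0²) = 6.478 m
R = A/P = 5.414/6.478 = 0.8356 m
Q = (1/n)·A·R^(2/3)·S^(1/2) = (1/0.012) × 5.414 × 0.8356^(2/3) × 0.0019^(1/2) = 17.45 m³/s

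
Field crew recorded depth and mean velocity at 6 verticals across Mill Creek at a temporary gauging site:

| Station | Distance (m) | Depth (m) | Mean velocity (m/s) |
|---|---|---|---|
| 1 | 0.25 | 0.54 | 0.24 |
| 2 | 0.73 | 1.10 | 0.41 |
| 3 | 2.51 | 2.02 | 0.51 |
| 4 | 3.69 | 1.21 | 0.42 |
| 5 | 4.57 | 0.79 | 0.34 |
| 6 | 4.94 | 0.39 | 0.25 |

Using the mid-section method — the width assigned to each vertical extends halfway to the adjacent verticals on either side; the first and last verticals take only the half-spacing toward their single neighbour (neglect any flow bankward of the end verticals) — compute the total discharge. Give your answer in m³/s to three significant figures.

2.77 m³/s

w_1 = (0.73 − 0.25)/2 = 0.24 m; q_1 = 0.24 × 0.54 × 0.24 = 0.03110 m³/s
w_2 = (2.51 − 0.25)/2 = 1.13 m; q_2 = 0.41 × 1.10 × 1.13 = 0.5096 m³/s
w_3 = (3.69 − 0.73)/2 = 1.48 m; q_3 = 0.51 × 2.02 × 1.48 = 1.525 m³/s
w_4 = (4.57 − 2.51)/2 = 1.03 m; q_4 = 0.42 × 1.21 × 1.03 = 0.5234 m³/s
w_5 = (4.94 − 3.69)/2 = 0.625 m; q_5 = 0.34 × 0.79 × 0.625 = 0.1679 m³/s
w_6 = (4.94 − 4.57)/2 = 0.185 m; q_6 = 0.25 × 0.39 × 0.185 = 0.01804 m³/s
Q = Σ qᵢ = 2.775 m³/s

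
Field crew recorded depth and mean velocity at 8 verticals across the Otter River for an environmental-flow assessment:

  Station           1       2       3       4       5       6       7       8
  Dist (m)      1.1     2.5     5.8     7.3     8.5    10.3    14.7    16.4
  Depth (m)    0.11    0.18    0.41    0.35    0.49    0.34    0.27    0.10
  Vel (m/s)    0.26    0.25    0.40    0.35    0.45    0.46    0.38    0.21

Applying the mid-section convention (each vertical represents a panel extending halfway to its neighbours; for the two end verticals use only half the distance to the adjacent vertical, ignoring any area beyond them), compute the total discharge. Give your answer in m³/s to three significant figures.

1.83 m³/s

w_1 = (2.5 − 1.1)/2 = 0.7 m; q_1 = 0.26 × 0.11 × 0.7 = 0.02002 m³/s
w_2 = (5.8 − 1.1)/2 = 2.35 m; q_2 = 0.25 × 0.18 × 2.35 = 0.1058 m³/s
w_3 = (7.3 − 2.5)/2 = 2.4 m; q_3 = 0.40 × 0.41 × 2.4 = 0.3936 m³/s
w_4 = (8.5 − 5.8)/2 = 1.35 m; q_4 = 0.35 × 0.35 × 1.35 = 0.1654 m³/s
w_5 = (10.3 − 7.3)/2 = 1.5 m; q_5 = 0.45 × 0.49 × 1.5 = 0.3308 m³/s
w_6 = (14.7 − 8.5)/2 = 3.1 m; q_6 = 0.46 × 0.34 × 3.1 = 0.4848 m³/s
w_7 = (16.4 − 10.3)/2 = 3.05 m; q_7 = 0.38 × 0.27 × 3.05 = 0.3129 m³/s
w_8 = (16.4 − 14.7)/2 = 0.85 m; q_8 = 0.21 × 0.10 × 0.85 = 0.01785 m³/s
Q = Σ qᵢ = 1.831 m³/s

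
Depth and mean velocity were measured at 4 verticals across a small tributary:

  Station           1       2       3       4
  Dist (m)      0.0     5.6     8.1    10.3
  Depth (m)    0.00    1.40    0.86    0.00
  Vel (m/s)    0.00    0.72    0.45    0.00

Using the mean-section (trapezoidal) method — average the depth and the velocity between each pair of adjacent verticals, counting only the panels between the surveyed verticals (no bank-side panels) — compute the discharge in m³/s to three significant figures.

3.28 m³/s

Panel 1-2: Δb = 5.6 m, d̄ = (0.00+1.40)/2 = 0.7, v̄ = (0.00+0.72)/2 = 0.36 → q = 5.6×0.7×0.36 = 1.411 m³/s
Panel 2-3: Δb = 2.5 m, d̄ = (1.40+0.86)/2 = 1.13, v̄ = (0.72+0.45)/2 = 0.585 → q = 2.5×1.13×0.585 = 1.653 m³/s
Panel 3-4: Δb = 2.2 m, d̄ = (0.86+0.00)/2 = 0.43, v̄ = (0.45+0.00)/2 = 0.225 → q = 2.2×0.43×0.225 = 0.2129 m³/s
Q = Σ q = 3.277 m³/s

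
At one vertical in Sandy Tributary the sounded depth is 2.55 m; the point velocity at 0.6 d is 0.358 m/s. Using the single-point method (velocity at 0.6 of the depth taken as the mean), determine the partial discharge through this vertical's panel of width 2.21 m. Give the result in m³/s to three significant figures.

2.02 m³/s

v̄ = v₀.₆ = 0.358 m/s
q = v̄ × d × w = 0.3580 × 2.55 × 2.21 = 2.018 m³/s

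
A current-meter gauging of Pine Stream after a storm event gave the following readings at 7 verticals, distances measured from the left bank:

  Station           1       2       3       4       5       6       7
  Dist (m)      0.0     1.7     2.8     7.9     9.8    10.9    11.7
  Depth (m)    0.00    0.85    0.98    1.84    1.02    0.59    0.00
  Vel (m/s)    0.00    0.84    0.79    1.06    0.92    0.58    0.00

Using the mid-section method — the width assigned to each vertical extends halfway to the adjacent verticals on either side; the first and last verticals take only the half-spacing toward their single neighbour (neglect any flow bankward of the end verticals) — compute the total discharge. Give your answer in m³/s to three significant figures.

12.0 m³/s

w_2 = (2.8 − 0.0)/2 = 1.4 m; q_2 = 0.84 × 0.85 × 1.4 = 0.9996 m³/s
w_3 = (7.9 − 1.7)/2 = 3.1 m; q_3 = 0.79 × 0.98 × 3.1 = 2.400 m³/s
w_4 = (9.8 − 2.8)/2 = 3.5 m; q_4 = 1.06 × 1.84 × 3.5 = 6.826 m³/s
w_5 = (10.9 − 7.9)/2 = 1.5 m; q_5 = 0.92 × 1.02 × 1.5 = 1.408 m³/s
w_6 = (11.7 − 9.8)/2 = 0.95 m; q_6 = 0.58 × 0.59 × 0.95 = 0.3251 m³/s
Stations 1, 7 contribute zero (depth or velocity is 0).
Q = Σ qᵢ = 11.96 m³/s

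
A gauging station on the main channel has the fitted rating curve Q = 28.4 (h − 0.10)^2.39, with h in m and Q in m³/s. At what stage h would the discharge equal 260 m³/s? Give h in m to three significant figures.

2.63 m

h − h₀ = (Q/C)^(1/b) = (260/28.4)^(1/2.39) = 2.526 m
h = 0.10 + 2.526 = 2.626 m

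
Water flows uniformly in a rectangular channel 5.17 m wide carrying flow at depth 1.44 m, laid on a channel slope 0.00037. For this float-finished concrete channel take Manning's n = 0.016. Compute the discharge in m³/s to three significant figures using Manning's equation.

A = b·y = 5.17 × 1.44 = 7.445 m²
P = b + 2y = 5.17 + 2×1.44 = 8.050 m
R = A/P = 7.445/8.050 = 0.9248 m
Q = (1/n)·A·R^(2/3)·S^(1/2) = (1/0.016) × 7.445 × 0.9248^(2/3) × 0.00037^(1/2) = 8.496 m³/s

8.50 m³/s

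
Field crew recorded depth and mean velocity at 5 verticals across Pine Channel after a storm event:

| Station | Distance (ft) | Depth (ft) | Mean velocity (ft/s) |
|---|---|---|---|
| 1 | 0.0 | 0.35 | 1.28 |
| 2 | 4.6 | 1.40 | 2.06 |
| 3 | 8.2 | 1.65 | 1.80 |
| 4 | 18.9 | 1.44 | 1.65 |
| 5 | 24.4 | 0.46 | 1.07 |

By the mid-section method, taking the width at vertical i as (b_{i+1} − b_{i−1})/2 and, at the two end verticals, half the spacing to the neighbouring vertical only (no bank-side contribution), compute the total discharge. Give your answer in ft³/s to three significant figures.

54.7 ft³/s

w_1 = (4.6 − 0.0)/2 = 2.3 ft; q_1 = 1.28 × 0.35 × 2.3 = 1.030 ft³/s
w_2 = (8.2 − 0.0)/2 = 4.1 ft; q_2 = 2.06 × 1.40 × 4.1 = 11.82 ft³/s
w_3 = (18.9 − 4.6)/2 = 7.15 ft; q_3 = 1.80 × 1.65 × 7.15 = 21.24 ft³/s
w_4 = (24.4 − 8.2)/2 = 8.1 ft; q_4 = 1.65 × 1.44 × 8.1 = 19.25 ft³/s
w_5 = (24.4 − 18.9)/2 = 2.75 ft; q_5 = 1.07 × 0.46 × 2.75 = 1.354 ft³/s
Q = Σ qᵢ = 54.69 ft³/s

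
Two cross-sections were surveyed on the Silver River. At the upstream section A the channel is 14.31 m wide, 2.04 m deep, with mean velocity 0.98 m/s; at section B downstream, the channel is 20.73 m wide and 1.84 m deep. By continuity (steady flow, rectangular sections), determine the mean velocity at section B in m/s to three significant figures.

Q = A₁V₁ = (14.31×2.04) × 0.98 = 28.61 m³/s
A₂ = 20.73 × 1.84 = 38.14 m²
V₂ = Q/A₂ = 28.61/38.14 = 0.7500 m/s

0.750 m/s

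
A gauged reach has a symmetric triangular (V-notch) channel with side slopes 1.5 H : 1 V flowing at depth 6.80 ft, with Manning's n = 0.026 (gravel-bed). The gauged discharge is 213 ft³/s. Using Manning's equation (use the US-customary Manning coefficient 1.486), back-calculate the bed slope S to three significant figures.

0.000722

A = z·y² = 1.5×6.80² = 69.36 ft²
P = 2y√(1+z²) = 2×6.80×√(1+1.5²) = 24.52 ft
R = A/P = 69.36/24.52 = 2.829 ft
S = (Q·n / (1.486·A·R^(2/3)))² = (213×0.026 / (1.486×69.36×2.000))² = 0.0007216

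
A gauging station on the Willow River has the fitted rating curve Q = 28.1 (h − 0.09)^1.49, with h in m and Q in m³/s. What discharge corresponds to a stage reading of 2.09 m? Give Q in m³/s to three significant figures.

Q = 28.1 × (2.09 − 0.09)^1.49 = 28.1 × 2^1.49 = 78.93 m³/s

78.9 m³/s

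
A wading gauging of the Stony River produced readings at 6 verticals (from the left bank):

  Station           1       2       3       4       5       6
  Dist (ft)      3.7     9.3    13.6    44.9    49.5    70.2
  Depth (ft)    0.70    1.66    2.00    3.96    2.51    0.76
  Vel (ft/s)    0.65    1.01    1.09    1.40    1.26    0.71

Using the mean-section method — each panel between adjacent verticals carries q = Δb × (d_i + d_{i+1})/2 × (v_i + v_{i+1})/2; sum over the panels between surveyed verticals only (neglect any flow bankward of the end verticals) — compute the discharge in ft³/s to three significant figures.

183 ft³/s

Panel 1-2: Δb = 5.6 ft, d̄ = (0.70+1.66)/2 = 1.18, v̄ = (0.65+1.01)/2 = 0.83 → q = 5.6×1.18×0.83 = 5.485 ft³/s
Panel 2-3: Δb = 4.3 ft, d̄ = (1.66+2.00)/2 = 1.83, v̄ = (1.01+1.09)/2 = 1.05 → q = 4.3×1.83×1.05 = 8.262 ft³/s
Panel 3-4: Δb = 31.3 ft, d̄ = (2.00+3.96)/2 = 2.98, v̄ = (1.09+1.40)/2 = 1.245 → q = 31.3×2.98×1.245 = 116.1 ft³/s
Panel 4-5: Δb = 4.6 ft, d̄ = (3.96+2.51)/2 = 3.235, v̄ = (1.40+1.26)/2 = 1.33 → q = 4.6×3.235×1.33 = 19.79 ft³/s
Panel 5-6: Δb = 20.7 ft, d̄ = (2.51+0.76)/2 = 1.635, v̄ = (1.26+0.71)/2 = 0.985 → q = 20.7×1.635×0.985 = 33.34 ft³/s
Q = Σ q = 183.0 ft³/s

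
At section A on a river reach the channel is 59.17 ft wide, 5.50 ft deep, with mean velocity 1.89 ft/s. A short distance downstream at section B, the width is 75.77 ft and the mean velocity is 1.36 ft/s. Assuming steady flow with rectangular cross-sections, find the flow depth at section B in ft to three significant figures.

Q = A₁V₁ = (59.17×5.50) × 1.89 = 615.1 ft³/s
d₂ = Q/(b₂ V₂) = 615.1/(75.77×1.36) = 5.969 ft

5.97 ft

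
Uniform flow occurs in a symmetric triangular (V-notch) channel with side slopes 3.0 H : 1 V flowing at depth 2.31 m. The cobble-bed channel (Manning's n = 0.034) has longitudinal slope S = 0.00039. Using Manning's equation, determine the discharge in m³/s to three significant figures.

9.88 m³/s

A = z·y² = 3.0×2.31² = 16.01 m²
P = 2y√(1+z²) = 2×2.31×√(1+3.0²) = 14.61 m
R = A/P = 16.01/14.61 = 1.096 m
Q = (1/n)·A·R^(2/3)·S^(1/2) = (1/0.034) × 16.01 × 1.096^(2/3) × 0.00039^(1/2) = 9.883 m³/s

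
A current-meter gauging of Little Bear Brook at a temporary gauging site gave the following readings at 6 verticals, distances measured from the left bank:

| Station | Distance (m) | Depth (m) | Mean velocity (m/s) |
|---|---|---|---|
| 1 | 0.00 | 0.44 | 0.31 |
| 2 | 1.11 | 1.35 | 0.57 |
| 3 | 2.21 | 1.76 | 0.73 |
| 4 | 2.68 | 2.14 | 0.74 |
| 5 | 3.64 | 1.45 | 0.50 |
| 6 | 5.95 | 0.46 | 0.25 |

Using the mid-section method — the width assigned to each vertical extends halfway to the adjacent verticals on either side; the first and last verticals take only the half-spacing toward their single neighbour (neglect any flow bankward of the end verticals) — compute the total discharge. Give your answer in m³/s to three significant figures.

w_1 = (1.11 − 0.00)/2 = 0.555 m; q_1 = 0.31 × 0.44 × 0.555 = 0.07570 m³/s
w_2 = (2.21 − 0.00)/2 = 1.105 m; q_2 = 0.57 × 1.35 × 1.105 = 0.8503 m³/s
w_3 = (2.68 − 1.11)/2 = 0.785 m; q_3 = 0.73 × 1.76 × 0.785 = 1.009 m³/s
w_4 = (3.64 − 2.21)/2 = 0.715 m; q_4 = 0.74 × 2.14 × 0.715 = 1.132 m³/s
w_5 = (5.95 − 2.68)/2 = 1.635 m; q_5 = 0.50 × 1.45 × 1.635 = 1.185 m³/s
w_6 = (5.95 − 3.64)/2 = 1.155 m; q_6 = 0.25 × 0.46 × 1.155 = 0.1328 m³/s
Q = Σ qᵢ = 4.385 m³/s

4.39 m³/s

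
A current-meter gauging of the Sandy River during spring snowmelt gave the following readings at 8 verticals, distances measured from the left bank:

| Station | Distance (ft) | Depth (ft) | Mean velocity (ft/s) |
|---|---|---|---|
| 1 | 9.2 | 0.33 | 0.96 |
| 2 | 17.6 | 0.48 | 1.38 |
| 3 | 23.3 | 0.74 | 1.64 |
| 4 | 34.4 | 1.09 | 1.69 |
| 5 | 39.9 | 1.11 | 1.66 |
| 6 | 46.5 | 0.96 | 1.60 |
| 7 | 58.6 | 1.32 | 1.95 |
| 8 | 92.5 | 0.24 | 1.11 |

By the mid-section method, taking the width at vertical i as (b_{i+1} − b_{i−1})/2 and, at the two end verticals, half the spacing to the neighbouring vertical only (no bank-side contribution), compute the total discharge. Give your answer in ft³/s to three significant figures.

121 ft³/s

w_1 = (17.6 − 9.2)/2 = 4.2 ft; q_1 = 0.96 × 0.33 × 4.2 = 1.331 ft³/s
w_2 = (23.3 − 9.2)/2 = 7.05 ft; q_2 = 1.38 × 0.48 × 7.05 = 4.670 ft³/s
w_3 = (34.4 − 17.6)/2 = 8.4 ft; q_3 = 1.64 × 0.74 × 8.4 = 10.19 ft³/s
w_4 = (39.9 − 23.3)/2 = 8.3 ft; q_4 = 1.69 × 1.09 × 8.3 = 15.29 ft³/s
w_5 = (46.5 − 34.4)/2 = 6.05 ft; q_5 = 1.66 × 1.11 × 6.05 = 11.15 ft³/s
w_6 = (58.6 − 39.9)/2 = 9.35 ft; q_6 = 1.60 × 0.96 × 9.35 = 14.36 ft³/s
w_7 = (92.5 − 46.5)/2 = 23 ft; q_7 = 1.95 × 1.32 × 23 = 59.20 ft³/s
w_8 = (92.5 − 58.6)/2 = 16.95 ft; q_8 = 1.11 × 0.24 × 16.95 = 4.515 ft³/s
Q = Σ qᵢ = 120.7 ft³/s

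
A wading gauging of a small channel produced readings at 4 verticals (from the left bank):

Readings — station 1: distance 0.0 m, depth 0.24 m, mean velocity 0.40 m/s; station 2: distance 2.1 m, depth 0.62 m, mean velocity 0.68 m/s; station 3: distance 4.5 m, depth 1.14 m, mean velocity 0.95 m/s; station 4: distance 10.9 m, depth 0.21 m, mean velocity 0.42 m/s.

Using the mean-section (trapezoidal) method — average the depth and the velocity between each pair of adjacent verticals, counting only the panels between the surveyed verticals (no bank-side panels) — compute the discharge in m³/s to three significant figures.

Panel 1-2: Δb = 2.1 m, d̄ = (0.24+0.62)/2 = 0.43, v̄ = (0.40+0.68)/2 = 0.54 → q = 2.1×0.43×0.54 = 0.4876 m³/s
Panel 2-3: Δb = 2.4 m, d̄ = (0.62+1.14)/2 = 0.88, v̄ = (0.68+0.95)/2 = 0.815 → q = 2.4×0.88×0.815 = 1.721 m³/s
Panel 3-4: Δb = 6.4 m, d̄ = (1.14+0.21)/2 = 0.675, v̄ = (0.95+0.42)/2 = 0.685 → q = 6.4×0.675×0.685 = 2.959 m³/s
Q = Σ q = 5.168 m³/s

5.17 m³/s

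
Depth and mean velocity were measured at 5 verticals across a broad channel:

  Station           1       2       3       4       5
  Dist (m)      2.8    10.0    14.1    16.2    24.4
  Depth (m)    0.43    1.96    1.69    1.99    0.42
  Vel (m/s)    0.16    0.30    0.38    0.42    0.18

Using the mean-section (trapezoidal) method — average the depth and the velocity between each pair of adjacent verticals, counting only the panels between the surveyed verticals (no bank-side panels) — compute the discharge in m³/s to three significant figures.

9.03 m³/s

Panel 1-2: Δb = 7.2 m, d̄ = (0.43+1.96)/2 = 1.195, v̄ = (0.16+0.30)/2 = 0.23 → q = 7.2×1.195×0.23 = 1.979 m³/s
Panel 2-3: Δb = 4.1 m, d̄ = (1.96+1.69)/2 = 1.825, v̄ = (0.30+0.38)/2 = 0.34 → q = 4.1×1.825×0.34 = 2.544 m³/s
Panel 3-4: Δb = 2.1 m, d̄ = (1.69+1.99)/2 = 1.84, v̄ = (0.38+0.42)/2 = 0.4 → q = 2.1×1.84×0.4 = 1.546 m³/s
Panel 4-5: Δb = 8.2 m, d̄ = (1.99+0.42)/2 = 1.205, v̄ = (0.42+0.18)/2 = 0.3 → q = 8.2×1.205×0.3 = 2.964 m³/s
Q = Σ q = 9.033 m³/s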